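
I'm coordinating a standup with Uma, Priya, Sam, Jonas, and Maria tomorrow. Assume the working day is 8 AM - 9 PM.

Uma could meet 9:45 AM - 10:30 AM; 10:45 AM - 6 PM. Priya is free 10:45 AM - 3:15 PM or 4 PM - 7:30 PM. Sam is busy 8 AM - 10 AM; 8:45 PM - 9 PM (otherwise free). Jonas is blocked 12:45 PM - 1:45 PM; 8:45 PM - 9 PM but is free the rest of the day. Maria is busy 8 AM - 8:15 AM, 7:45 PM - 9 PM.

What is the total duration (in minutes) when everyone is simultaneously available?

330

Uma free: 09:45-10:30, 10:45-18:00.
Priya free: 10:45-15:15, 16:00-19:30.
Sam free: 10:00-20:45 (invert busy blocks within the working day).
Jonas free: 08:00-12:45, 13:45-20:45 (invert busy blocks within the working day).
Maria free: 08:15-19:45 (invert busy blocks within the working day).
Uma ∩ Priya: 10:45-15:15, 16:00-18:00.
Uma ∩ Priya ∩ Sam: 10:45-15:15, 16:00-18:00.
Uma ∩ Priya ∩ Sam ∩ Jonas: 10:45-12:45, 13:45-15:15, 16:00-18:00.
Uma ∩ Priya ∩ Sam ∩ Jonas ∩ Maria: 10:45-12:45, 13:45-15:15, 16:00-18:00.
Summing the common windows: 120 + 90 + 120 = 330 minutes.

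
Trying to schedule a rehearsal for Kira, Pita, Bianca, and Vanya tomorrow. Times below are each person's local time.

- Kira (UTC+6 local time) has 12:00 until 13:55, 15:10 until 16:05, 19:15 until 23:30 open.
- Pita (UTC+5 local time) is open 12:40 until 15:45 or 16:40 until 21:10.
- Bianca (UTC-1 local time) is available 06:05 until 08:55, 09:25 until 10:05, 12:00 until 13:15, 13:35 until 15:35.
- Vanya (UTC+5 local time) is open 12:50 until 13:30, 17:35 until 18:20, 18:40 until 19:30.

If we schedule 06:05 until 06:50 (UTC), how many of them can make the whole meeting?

Kira in UTC: 06:00-07:55, 09:10-10:05, 13:15-17:30 (subtract 6h to convert from UTC+6).
Pita in UTC: 07:40-10:45, 11:40-16:10 (subtract 5h to convert from UTC+5).
Bianca in UTC: 07:05-09:55, 10:25-11:05, 13:00-14:15, 14:35-16:35 (add 1h to convert from UTC-1).
Vanya in UTC: 07:50-08:30, 12:35-13:20, 13:40-14:30 (subtract 5h to convert from UTC+5).
Kira can make the full 06:05-06:50 slot — that's 1.

1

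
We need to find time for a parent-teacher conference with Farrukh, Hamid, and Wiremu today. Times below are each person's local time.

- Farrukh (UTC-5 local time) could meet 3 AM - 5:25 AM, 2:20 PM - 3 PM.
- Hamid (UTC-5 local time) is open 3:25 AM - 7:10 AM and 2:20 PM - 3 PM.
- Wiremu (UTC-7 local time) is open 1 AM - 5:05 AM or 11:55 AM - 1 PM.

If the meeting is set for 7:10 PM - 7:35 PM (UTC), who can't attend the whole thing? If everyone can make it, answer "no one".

Farrukh, Hamid

Farrukh in UTC: 08:00-10:25, 19:20-20:00 (add 5h to convert from UTC-5).
Hamid in UTC: 08:25-12:10, 19:20-20:00 (add 5h to convert from UTC-5).
Wiremu in UTC: 08:00-12:05, 18:55-20:00 (add 7h to convert from UTC-7).
Farrukh: not fully free for 19:10-19:35. Hamid: not fully free for 19:10-19:35. Wiremu: free for 19:10-19:35.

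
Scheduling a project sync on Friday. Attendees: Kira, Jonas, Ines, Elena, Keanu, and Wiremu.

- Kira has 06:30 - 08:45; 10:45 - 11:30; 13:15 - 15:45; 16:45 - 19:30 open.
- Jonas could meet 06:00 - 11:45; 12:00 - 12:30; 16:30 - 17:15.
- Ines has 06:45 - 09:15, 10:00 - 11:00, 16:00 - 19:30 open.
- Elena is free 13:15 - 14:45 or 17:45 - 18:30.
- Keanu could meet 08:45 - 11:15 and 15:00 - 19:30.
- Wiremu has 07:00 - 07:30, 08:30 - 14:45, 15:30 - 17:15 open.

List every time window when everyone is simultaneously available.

none

Kira ∩ Jonas: 06:30-08:45, 10:45-11:30, 16:45-17:15.
Kira ∩ Jonas ∩ Ines: 06:45-08:45, 10:45-11:00, 16:45-17:15.
Kira ∩ Jonas ∩ Ines ∩ Elena: ∅.
Kira ∩ Jonas ∩ Ines ∩ Elena ∩ Keanu: ∅.
Kira ∩ Jonas ∩ Ines ∩ Elena ∩ Keanu ∩ Wiremu: ∅.
There is no time when everyone is free.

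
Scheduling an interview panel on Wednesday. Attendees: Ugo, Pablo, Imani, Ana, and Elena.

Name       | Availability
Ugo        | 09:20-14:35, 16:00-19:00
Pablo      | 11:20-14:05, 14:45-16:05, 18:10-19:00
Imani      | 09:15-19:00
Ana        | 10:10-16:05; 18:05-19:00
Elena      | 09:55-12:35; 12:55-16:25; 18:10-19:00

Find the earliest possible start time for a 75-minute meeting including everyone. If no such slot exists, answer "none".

Ugo ∩ Pablo: 11:20-14:05, 16:00-16:05, 18:10-19:00.
Ugo ∩ Pablo ∩ Imani: 11:20-14:05, 16:00-16:05, 18:10-19:00.
Ugo ∩ Pablo ∩ Imani ∩ Ana: 11:20-14:05, 16:00-16:05, 18:10-19:00.
Ugo ∩ Pablo ∩ Imani ∩ Ana ∩ Elena: 11:20-12:35, 12:55-14:05, 16:00-16:05, 18:10-19:00.
Those are the intersection windows.
The first common window of at least 75 minutes is 11:20-12:35, so the earliest start is 11:20.

11:20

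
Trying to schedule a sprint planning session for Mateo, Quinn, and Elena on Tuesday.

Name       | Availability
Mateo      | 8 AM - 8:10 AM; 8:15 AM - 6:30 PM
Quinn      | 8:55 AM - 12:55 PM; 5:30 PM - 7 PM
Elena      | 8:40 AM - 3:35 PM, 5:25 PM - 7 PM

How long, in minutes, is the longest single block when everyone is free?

Mateo ∩ Quinn: 08:55-12:55, 17:30-18:30.
Mateo ∩ Quinn ∩ Elena: 08:55-12:55, 17:30-18:30.
So the common availability across everyone is 08:55-12:55, 17:30-18:30.
The longest is 08:55-12:55 at 240 minutes.

240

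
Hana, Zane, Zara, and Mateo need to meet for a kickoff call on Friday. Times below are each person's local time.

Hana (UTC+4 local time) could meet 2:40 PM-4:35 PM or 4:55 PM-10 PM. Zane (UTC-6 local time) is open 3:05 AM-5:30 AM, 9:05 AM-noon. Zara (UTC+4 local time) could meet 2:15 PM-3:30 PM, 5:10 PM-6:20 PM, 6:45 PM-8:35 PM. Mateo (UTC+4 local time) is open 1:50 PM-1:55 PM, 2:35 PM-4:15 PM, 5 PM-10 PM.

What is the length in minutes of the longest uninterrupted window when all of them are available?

90

Hana in UTC: 10:40-12:35, 12:55-18:00 (subtract 4h to convert from UTC+4).
Zane in UTC: 09:05-11:30, 15:05-18:00 (add 6h to convert from UTC-6).
Zara in UTC: 10:15-11:30, 13:10-14:20, 14:45-16:35 (subtract 4h to convert from UTC+4).
Mateo in UTC: 09:50-09:55, 10:35-12:15, 13:00-18:00 (subtract 4h to convert from UTC+4).
Hana ∩ Zane: 10:40-11:30, 15:05-18:00.
Hana ∩ Zane ∩ Zara: 10:40-11:30, 15:05-16:35.
Hana ∩ Zane ∩ Zara ∩ Mateo: 10:40-11:30, 15:05-16:35.
Those are the intersection windows.
The longest is 15:05-16:35 at 90 minutes.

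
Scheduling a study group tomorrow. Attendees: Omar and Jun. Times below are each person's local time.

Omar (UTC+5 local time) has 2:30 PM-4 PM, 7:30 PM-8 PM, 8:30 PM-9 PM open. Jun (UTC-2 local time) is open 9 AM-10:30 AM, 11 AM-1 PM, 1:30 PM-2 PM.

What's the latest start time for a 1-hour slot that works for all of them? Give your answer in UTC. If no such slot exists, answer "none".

none

Omar in UTC: 09:30-11:00, 14:30-15:00, 15:30-16:00 (subtract 5h to convert from UTC+5).
Jun in UTC: 11:00-12:30, 13:00-15:00, 15:30-16:00 (add 2h to convert from UTC-2).
Omar ∩ Jun: 14:30-15:00, 15:30-16:00.
Those are the intersection windows.
No common window is at least 60 minutes long.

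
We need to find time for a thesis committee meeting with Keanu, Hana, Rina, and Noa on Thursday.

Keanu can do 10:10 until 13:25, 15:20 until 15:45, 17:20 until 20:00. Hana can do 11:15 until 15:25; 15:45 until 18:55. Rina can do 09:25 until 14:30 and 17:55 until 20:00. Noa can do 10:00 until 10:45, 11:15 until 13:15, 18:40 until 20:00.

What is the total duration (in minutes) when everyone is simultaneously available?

135

Keanu ∩ Hana: 11:15-13:25, 15:20-15:25, 17:20-18:55.
Keanu ∩ Hana ∩ Rina: 11:15-13:25, 17:55-18:55.
Keanu ∩ Hana ∩ Rina ∩ Noa: 11:15-13:15, 18:40-18:55.
Those are the intersection windows.
Summing the common windows: 120 + 15 = 135 minutes.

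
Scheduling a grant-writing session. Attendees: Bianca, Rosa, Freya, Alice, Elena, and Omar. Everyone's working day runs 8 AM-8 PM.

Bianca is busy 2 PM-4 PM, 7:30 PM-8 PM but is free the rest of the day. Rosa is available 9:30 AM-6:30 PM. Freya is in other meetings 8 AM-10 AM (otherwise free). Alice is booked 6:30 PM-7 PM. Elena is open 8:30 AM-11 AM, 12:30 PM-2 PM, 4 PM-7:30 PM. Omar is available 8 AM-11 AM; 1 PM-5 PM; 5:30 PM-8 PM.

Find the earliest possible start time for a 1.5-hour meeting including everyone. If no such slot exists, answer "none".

Bianca free: 08:00-14:00, 16:00-19:30 (invert busy blocks within the working day).
Rosa free: 09:30-18:30.
Freya free: 10:00-20:00 (invert busy blocks within the working day).
Alice free: 08:00-18:30, 19:00-20:00 (invert busy blocks within the working day).
Elena free: 08:30-11:00, 12:30-14:00, 16:00-19:30.
Omar free: 08:00-11:00, 13:00-17:00, 17:30-20:00.
Bianca ∩ Rosa: 09:30-14:00, 16:00-18:30.
Bianca ∩ Rosa ∩ Freya: 10:00-14:00, 16:00-18:30.
Bianca ∩ Rosa ∩ Freya ∩ Alice: 10:00-14:00, 16:00-18:30.
Bianca ∩ Rosa ∩ Freya ∩ Alice ∩ Elena: 10:00-11:00, 12:30-14:00, 16:00-18:30.
Bianca ∩ Rosa ∩ Freya ∩ Alice ∩ Elena ∩ Omar: 10:00-11:00, 13:00-14:00, 16:00-17:00, 17:30-18:30.
Those are the intersection windows.
No common window is at least 90 minutes long.

none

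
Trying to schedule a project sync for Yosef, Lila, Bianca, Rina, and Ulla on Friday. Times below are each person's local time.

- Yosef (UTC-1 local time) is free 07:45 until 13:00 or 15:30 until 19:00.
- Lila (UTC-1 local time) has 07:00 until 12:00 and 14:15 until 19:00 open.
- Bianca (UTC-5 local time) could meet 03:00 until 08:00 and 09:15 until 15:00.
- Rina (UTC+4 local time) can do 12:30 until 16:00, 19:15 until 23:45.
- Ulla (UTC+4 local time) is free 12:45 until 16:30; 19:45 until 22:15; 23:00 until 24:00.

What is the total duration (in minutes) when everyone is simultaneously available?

Yosef in UTC: 08:45-14:00, 16:30-20:00 (add 1h to convert from UTC-1).
Lila in UTC: 08:00-13:00, 15:15-20:00 (add 1h to convert from UTC-1).
Bianca in UTC: 08:00-13:00, 14:15-20:00 (add 5h to convert from UTC-5).
Rina in UTC: 08:30-12:00, 15:15-19:45 (subtract 4h to convert from UTC+4).
Ulla in UTC: 08:45-12:30, 15:45-18:15, 19:00-20:00 (subtract 4h to convert from UTC+4).
Yosef ∩ Lila: 08:45-13:00, 16:30-20:00.
Yosef ∩ Lila ∩ Bianca: 08:45-13:00, 16:30-20:00.
Yosef ∩ Lila ∩ Bianca ∩ Rina: 08:45-12:00, 16:30-19:45.
Yosef ∩ Lila ∩ Bianca ∩ Rina ∩ Ulla: 08:45-12:00, 16:30-18:15, 19:00-19:45.
Summing the common windows: 195 + 105 + 45 = 345 minutes.

345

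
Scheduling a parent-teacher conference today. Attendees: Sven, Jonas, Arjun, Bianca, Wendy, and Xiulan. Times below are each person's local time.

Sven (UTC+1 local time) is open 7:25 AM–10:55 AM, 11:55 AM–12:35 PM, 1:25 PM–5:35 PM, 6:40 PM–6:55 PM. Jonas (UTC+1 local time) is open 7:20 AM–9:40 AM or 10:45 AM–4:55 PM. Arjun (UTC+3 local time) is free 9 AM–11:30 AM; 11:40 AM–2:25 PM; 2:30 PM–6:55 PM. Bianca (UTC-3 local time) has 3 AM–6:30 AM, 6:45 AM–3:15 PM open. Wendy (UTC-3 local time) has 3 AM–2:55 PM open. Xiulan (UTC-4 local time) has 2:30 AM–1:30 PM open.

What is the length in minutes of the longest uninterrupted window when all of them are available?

210

Sven in UTC: 06:25-09:55, 10:55-11:35, 12:25-16:35, 17:40-17:55 (subtract 1h to convert from UTC+1).
Jonas in UTC: 06:20-08:40, 09:45-15:55 (subtract 1h to convert from UTC+1).
Arjun in UTC: 06:00-08:30, 08:40-11:25, 11:30-15:55 (subtract 3h to convert from UTC+3).
Bianca in UTC: 06:00-09:30, 09:45-18:15 (add 3h to convert from UTC-3).
Wendy in UTC: 06:00-17:55 (add 3h to convert from UTC-3).
Xiulan in UTC: 06:30-17:30 (add 4h to convert from UTC-4).
Sven ∩ Jonas: 06:25-08:40, 09:45-09:55, 10:55-11:35, 12:25-15:55.
Sven ∩ Jonas ∩ Arjun: 06:25-08:30, 09:45-09:55, 10:55-11:25, 11:30-11:35, 12:25-15:55.
Sven ∩ Jonas ∩ Arjun ∩ Bianca: 06:25-08:30, 09:45-09:55, 10:55-11:25, 11:30-11:35, 12:25-15:55.
Sven ∩ Jonas ∩ Arjun ∩ Bianca ∩ Wendy: 06:25-08:30, 09:45-09:55, 10:55-11:25, 11:30-11:35, 12:25-15:55.
Sven ∩ Jonas ∩ Arjun ∩ Bianca ∩ Wendy ∩ Xiulan: 06:30-08:30, 09:45-09:55, 10:55-11:25, 11:30-11:35, 12:25-15:55.
The longest is 12:25-15:55 at 210 minutes.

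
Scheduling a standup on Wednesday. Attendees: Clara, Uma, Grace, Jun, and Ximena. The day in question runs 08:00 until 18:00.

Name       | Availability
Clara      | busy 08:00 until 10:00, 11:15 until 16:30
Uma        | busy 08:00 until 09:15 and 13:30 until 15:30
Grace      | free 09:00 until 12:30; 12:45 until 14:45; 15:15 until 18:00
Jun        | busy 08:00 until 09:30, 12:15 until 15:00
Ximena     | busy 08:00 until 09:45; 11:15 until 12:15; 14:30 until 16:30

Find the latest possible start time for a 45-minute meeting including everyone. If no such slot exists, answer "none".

Clara free: 10:00-11:15, 16:30-18:00 (invert busy blocks within the working day).
Uma free: 09:15-13:30, 15:30-18:00 (invert busy blocks within the working day).
Grace free: 09:00-12:30, 12:45-14:45, 15:15-18:00.
Jun free: 09:30-12:15, 15:00-18:00 (invert busy blocks within the working day).
Ximena free: 09:45-11:15, 12:15-14:30, 16:30-18:00 (invert busy blocks within the working day).
Clara ∩ Uma: 10:00-11:15, 16:30-18:00.
Clara ∩ Uma ∩ Grace: 10:00-11:15, 16:30-18:00.
Clara ∩ Uma ∩ Grace ∩ Jun: 10:00-11:15, 16:30-18:00.
Clara ∩ Uma ∩ Grace ∩ Jun ∩ Ximena: 10:00-11:15, 16:30-18:00.
The last common window of at least 45 minutes is 16:30-18:00; a 45-minute meeting can start as late as 17:15 and still end by 18:00.

17:15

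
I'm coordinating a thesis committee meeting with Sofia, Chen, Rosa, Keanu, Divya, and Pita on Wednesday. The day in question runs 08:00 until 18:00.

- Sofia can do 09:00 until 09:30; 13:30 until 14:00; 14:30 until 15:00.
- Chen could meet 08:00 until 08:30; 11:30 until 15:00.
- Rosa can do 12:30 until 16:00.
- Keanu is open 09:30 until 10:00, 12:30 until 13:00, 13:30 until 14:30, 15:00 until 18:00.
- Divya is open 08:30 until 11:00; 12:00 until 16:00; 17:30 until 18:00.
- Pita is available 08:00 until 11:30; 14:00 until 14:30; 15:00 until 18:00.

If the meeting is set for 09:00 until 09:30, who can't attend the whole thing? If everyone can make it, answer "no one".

Chen, Keanu, Rosa

Sofia: free for 09:00-09:30. Chen: not fully free for 09:00-09:30. Rosa: not fully free for 09:00-09:30. Keanu: not fully free for 09:00-09:30. Divya: free for 09:00-09:30. Pita: free for 09:00-09:30.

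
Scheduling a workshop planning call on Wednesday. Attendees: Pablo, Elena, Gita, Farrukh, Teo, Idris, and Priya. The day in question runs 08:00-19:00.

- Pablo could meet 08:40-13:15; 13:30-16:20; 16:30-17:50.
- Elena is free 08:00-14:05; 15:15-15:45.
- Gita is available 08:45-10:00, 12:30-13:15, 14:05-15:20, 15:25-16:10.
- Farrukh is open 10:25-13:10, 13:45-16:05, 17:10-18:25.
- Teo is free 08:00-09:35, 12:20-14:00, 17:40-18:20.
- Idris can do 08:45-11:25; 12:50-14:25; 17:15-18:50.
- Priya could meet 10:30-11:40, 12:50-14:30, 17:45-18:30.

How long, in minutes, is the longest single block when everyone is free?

20

Pablo ∩ Elena: 08:40-13:15, 13:30-14:05, 15:15-15:45.
Pablo ∩ Elena ∩ Gita: 08:45-10:00, 12:30-13:15, 15:15-15:20, 15:25-15:45.
Pablo ∩ Elena ∩ Gita ∩ Farrukh: 12:30-13:10, 15:15-15:20, 15:25-15:45.
Pablo ∩ Elena ∩ Gita ∩ Farrukh ∩ Teo: 12:30-13:10.
Pablo ∩ Elena ∩ Gita ∩ Farrukh ∩ Teo ∩ Idris: 12:50-13:10.
Pablo ∩ Elena ∩ Gita ∩ Farrukh ∩ Teo ∩ Idris ∩ Priya: 12:50-13:10.
The longest is 12:50-13:10 at 20 minutes.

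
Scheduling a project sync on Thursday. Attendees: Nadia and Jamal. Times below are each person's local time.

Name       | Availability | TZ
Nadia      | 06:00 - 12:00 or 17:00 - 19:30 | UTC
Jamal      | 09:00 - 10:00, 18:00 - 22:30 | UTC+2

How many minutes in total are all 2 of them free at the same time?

210

Nadia in UTC: 06:00-12:00, 17:00-19:30.
Jamal in UTC: 07:00-08:00, 16:00-20:30 (subtract 2h to convert from UTC+2).
Nadia ∩ Jamal: 07:00-08:00, 17:00-19:30.
Summing the common windows: 60 + 150 = 210 minutes.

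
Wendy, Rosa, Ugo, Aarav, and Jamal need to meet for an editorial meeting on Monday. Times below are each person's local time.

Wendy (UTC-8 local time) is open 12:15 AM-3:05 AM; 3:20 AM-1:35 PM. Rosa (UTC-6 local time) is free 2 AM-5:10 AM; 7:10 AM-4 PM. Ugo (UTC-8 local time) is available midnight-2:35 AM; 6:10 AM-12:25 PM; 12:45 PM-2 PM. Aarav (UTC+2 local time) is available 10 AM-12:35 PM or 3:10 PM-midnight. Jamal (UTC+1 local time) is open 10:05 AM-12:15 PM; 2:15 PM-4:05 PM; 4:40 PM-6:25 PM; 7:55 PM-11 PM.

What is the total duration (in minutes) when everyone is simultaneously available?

390

Wendy in UTC: 08:15-11:05, 11:20-21:35 (add 8h to convert from UTC-8).
Rosa in UTC: 08:00-11:10, 13:10-22:00 (add 6h to convert from UTC-6).
Ugo in UTC: 08:00-10:35, 14:10-20:25, 20:45-22:00 (add 8h to convert from UTC-8).
Aarav in UTC: 08:00-10:35, 13:10-22:00 (subtract 2h to convert from UTC+2).
Jamal in UTC: 09:05-11:15, 13:15-15:05, 15:40-17:25, 18:55-22:00 (subtract 1h to convert from UTC+1).
Wendy ∩ Rosa: 08:15-11:05, 13:10-21:35.
Wendy ∩ Rosa ∩ Ugo: 08:15-10:35, 14:10-20:25, 20:45-21:35.
Wendy ∩ Rosa ∩ Ugo ∩ Aarav: 08:15-10:35, 14:10-20:25, 20:45-21:35.
Wendy ∩ Rosa ∩ Ugo ∩ Aarav ∩ Jamal: 09:05-10:35, 14:10-15:05, 15:40-17:25, 18:55-20:25, 20:45-21:35.
Those are the intersection windows.
Summing the common windows: 90 + 55 + 105 + 90 + 50 = 390 minutes.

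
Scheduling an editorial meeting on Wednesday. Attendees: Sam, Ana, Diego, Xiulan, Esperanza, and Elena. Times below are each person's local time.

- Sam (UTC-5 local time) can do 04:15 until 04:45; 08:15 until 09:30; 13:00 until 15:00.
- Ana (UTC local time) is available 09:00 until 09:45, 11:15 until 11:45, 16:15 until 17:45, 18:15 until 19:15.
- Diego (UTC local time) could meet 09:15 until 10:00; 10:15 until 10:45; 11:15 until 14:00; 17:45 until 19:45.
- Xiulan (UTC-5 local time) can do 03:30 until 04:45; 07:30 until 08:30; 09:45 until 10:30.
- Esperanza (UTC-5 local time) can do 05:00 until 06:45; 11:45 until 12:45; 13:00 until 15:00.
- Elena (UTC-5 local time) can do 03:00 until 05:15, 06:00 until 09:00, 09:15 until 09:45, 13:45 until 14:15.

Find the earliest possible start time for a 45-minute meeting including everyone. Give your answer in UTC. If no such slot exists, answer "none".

Sam in UTC: 09:15-09:45, 13:15-14:30, 18:00-20:00 (add 5h to convert from UTC-5).
Ana in UTC: 09:00-09:45, 11:15-11:45, 16:15-17:45, 18:15-19:15.
Diego in UTC: 09:15-10:00, 10:15-10:45, 11:15-14:00, 17:45-19:45.
Xiulan in UTC: 08:30-09:45, 12:30-13:30, 14:45-15:30 (add 5h to convert from UTC-5).
Esperanza in UTC: 10:00-11:45, 16:45-17:45, 18:00-20:00 (add 5h to convert from UTC-5).
Elena in UTC: 08:00-10:15, 11:00-14:00, 14:15-14:45, 18:45-19:15 (add 5h to convert from UTC-5).
Sam ∩ Ana: 09:15-09:45, 18:15-19:15.
Sam ∩ Ana ∩ Diego: 09:15-09:45, 18:15-19:15.
Sam ∩ Ana ∩ Diego ∩ Xiulan: 09:15-09:45.
Sam ∩ Ana ∩ Diego ∩ Xiulan ∩ Esperanza: ∅.
Sam ∩ Ana ∩ Diego ∩ Xiulan ∩ Esperanza ∩ Elena: ∅.
There is no time when everyone is free.
No common window is at least 45 minutes long.

none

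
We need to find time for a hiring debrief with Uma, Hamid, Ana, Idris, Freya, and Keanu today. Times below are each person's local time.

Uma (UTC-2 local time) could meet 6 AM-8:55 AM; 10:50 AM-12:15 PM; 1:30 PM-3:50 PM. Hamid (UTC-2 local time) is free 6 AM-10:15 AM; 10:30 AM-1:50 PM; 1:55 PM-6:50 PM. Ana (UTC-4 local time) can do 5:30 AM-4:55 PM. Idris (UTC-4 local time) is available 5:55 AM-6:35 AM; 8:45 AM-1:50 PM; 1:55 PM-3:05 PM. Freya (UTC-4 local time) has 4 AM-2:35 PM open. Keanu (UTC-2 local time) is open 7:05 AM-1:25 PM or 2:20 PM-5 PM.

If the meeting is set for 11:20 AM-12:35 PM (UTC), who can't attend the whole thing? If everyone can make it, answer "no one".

Hamid, Idris, Uma

Uma in UTC: 08:00-10:55, 12:50-14:15, 15:30-17:50 (add 2h to convert from UTC-2).
Hamid in UTC: 08:00-12:15, 12:30-15:50, 15:55-20:50 (add 2h to convert from UTC-2).
Ana in UTC: 09:30-20:55 (add 4h to convert from UTC-4).
Idris in UTC: 09:55-10:35, 12:45-17:50, 17:55-19:05 (add 4h to convert from UTC-4).
Freya in UTC: 08:00-18:35 (add 4h to convert from UTC-4).
Keanu in UTC: 09:05-15:25, 16:20-19:00 (add 2h to convert from UTC-2).
Uma: not fully free for 11:20-12:35. Hamid: not fully free for 11:20-12:35. Ana: free for 11:20-12:35. Idris: not fully free for 11:20-12:35. Freya: free for 11:20-12:35. Keanu: free for 11:20-12:35.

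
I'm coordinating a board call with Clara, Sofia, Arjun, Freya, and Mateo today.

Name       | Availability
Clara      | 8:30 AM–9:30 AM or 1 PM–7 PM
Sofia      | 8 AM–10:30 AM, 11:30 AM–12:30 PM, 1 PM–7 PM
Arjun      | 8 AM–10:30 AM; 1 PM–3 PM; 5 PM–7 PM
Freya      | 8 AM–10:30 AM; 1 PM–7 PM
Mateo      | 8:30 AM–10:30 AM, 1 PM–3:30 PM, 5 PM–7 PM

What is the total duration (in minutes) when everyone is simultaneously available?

300

Clara ∩ Sofia: 08:30-09:30, 13:00-19:00.
Clara ∩ Sofia ∩ Arjun: 08:30-09:30, 13:00-15:00, 17:00-19:00.
Clara ∩ Sofia ∩ Arjun ∩ Freya: 08:30-09:30, 13:00-15:00, 17:00-19:00.
Clara ∩ Sofia ∩ Arjun ∩ Freya ∩ Mateo: 08:30-09:30, 13:00-15:00, 17:00-19:00.
Those are the intersection windows.
Summing the common windows: 60 + 120 + 120 = 300 minutes.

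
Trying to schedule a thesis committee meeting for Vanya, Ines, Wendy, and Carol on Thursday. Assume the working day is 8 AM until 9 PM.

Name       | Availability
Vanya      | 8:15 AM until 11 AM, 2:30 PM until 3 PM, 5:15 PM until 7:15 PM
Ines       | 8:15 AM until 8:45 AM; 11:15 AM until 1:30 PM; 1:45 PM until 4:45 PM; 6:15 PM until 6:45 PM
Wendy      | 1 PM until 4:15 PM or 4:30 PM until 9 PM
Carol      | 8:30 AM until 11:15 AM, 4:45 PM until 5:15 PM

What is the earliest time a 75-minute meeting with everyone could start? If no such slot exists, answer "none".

Vanya ∩ Ines: 08:15-08:45, 14:30-15:00, 18:15-18:45.
Vanya ∩ Ines ∩ Wendy: 14:30-15:00, 18:15-18:45.
Vanya ∩ Ines ∩ Wendy ∩ Carol: ∅.
There is no time when everyone is free.
No common window is at least 75 minutes long.

none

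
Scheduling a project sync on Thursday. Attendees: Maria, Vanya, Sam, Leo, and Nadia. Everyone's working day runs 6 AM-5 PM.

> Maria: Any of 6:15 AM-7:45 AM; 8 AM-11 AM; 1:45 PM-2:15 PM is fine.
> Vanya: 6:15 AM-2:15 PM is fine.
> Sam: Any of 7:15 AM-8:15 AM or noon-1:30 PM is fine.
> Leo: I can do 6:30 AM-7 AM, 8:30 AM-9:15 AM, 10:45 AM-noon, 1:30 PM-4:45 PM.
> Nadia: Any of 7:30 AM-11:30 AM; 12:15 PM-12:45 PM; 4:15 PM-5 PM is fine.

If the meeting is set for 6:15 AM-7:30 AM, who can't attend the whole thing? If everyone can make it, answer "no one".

Leo, Nadia, Sam

Maria: free for 06:15-07:30. Vanya: free for 06:15-07:30. Sam: not fully free for 06:15-07:30. Leo: not fully free for 06:15-07:30. Nadia: not fully free for 06:15-07:30.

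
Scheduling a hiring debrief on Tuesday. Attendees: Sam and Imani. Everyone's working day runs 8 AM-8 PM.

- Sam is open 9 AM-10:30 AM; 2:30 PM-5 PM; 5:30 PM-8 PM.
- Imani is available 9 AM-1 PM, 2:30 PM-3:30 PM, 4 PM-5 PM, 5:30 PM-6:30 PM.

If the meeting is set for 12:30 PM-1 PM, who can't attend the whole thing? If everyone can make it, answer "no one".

Sam

Sam: not fully free for 12:30-13:00. Imani: free for 12:30-13:00.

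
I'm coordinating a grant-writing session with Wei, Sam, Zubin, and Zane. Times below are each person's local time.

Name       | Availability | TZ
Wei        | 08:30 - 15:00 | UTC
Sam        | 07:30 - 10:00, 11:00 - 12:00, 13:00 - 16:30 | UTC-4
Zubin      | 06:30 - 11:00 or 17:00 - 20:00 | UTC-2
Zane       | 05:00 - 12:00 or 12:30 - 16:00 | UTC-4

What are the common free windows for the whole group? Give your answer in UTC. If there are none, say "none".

11:30-13:00

Wei in UTC: 08:30-15:00.
Sam in UTC: 11:30-14:00, 15:00-16:00, 17:00-20:30 (add 4h to convert from UTC-4).
Zubin in UTC: 08:30-13:00, 19:00-22:00 (add 2h to convert from UTC-2).
Zane in UTC: 09:00-16:00, 16:30-20:00 (add 4h to convert from UTC-4).
Wei ∩ Sam: 11:30-14:00.
Wei ∩ Sam ∩ Zubin: 11:30-13:00.
Wei ∩ Sam ∩ Zubin ∩ Zane: 11:30-13:00.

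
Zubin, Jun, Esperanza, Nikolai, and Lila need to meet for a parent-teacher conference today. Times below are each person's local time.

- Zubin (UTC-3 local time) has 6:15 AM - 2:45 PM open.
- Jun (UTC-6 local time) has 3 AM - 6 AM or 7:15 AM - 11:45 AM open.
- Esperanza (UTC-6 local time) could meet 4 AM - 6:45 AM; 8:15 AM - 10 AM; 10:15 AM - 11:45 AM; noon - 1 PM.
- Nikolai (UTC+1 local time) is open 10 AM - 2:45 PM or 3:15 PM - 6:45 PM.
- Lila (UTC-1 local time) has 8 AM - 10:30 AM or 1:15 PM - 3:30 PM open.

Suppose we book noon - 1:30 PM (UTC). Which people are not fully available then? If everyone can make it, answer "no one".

Zubin in UTC: 09:15-17:45 (add 3h to convert from UTC-3).
Jun in UTC: 09:00-12:00, 13:15-17:45 (add 6h to convert from UTC-6).
Esperanza in UTC: 10:00-12:45, 14:15-16:00, 16:15-17:45, 18:00-19:00 (add 6h to convert from UTC-6).
Nikolai in UTC: 09:00-13:45, 14:15-17:45 (subtract 1h to convert from UTC+1).
Lila in UTC: 09:00-11:30, 14:15-16:30 (add 1h to convert from UTC-1).
Zubin: free for 12:00-13:30. Jun: not fully free for 12:00-13:30. Esperanza: not fully free for 12:00-13:30. Nikolai: free for 12:00-13:30. Lila: not fully free for 12:00-13:30.

Esperanza, Jun, Lila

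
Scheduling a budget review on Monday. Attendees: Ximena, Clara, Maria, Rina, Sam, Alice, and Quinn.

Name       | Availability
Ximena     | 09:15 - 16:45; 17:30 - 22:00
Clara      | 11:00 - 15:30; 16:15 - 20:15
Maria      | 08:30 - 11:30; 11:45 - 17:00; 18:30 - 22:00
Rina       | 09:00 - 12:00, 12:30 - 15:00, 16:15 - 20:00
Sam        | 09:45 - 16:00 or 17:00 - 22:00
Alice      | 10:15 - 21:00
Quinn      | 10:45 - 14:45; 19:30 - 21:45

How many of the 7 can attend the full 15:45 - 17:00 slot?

2

Maria and Alice can make the full 15:45-17:00 slot — that's 2.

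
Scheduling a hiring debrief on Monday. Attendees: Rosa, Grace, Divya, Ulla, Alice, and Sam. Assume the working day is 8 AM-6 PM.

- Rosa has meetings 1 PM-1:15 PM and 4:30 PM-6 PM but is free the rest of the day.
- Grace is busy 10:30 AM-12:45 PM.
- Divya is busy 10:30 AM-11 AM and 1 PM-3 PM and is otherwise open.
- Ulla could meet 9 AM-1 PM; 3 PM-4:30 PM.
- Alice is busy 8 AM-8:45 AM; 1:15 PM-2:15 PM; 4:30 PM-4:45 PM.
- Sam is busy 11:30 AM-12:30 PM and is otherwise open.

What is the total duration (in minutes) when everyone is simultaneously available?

Rosa free: 08:00-13:00, 13:15-16:30 (invert busy blocks within the working day).
Grace free: 08:00-10:30, 12:45-18:00 (invert busy blocks within the working day).
Divya free: 08:00-10:30, 11:00-13:00, 15:00-18:00 (invert busy blocks within the working day).
Ulla free: 09:00-13:00, 15:00-16:30.
Alice free: 08:45-13:15, 14:15-16:30, 16:45-18:00 (invert busy blocks within the working day).
Sam free: 08:00-11:30, 12:30-18:00 (invert busy blocks within the working day).
Rosa ∩ Grace: 08:00-10:30, 12:45-13:00, 13:15-16:30.
Rosa ∩ Grace ∩ Divya: 08:00-10:30, 12:45-13:00, 15:00-16:30.
Rosa ∩ Grace ∩ Divya ∩ Ulla: 09:00-10:30, 12:45-13:00, 15:00-16:30.
Rosa ∩ Grace ∩ Divya ∩ Ulla ∩ Alice: 09:00-10:30, 12:45-13:00, 15:00-16:30.
Rosa ∩ Grace ∩ Divya ∩ Ulla ∩ Alice ∩ Sam: 09:00-10:30, 12:45-13:00, 15:00-16:30.
Summing the common windows: 90 + 15 + 90 = 195 minutes.

195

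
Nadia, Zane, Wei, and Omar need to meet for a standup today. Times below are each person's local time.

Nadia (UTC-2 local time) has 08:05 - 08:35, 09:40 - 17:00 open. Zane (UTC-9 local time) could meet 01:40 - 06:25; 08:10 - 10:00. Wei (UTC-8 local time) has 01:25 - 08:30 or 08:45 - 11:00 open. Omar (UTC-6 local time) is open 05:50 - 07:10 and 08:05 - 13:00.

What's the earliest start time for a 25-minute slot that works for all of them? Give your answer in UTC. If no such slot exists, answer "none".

11:50

Nadia in UTC: 10:05-10:35, 11:40-19:00 (add 2h to convert from UTC-2).
Zane in UTC: 10:40-15:25, 17:10-19:00 (add 9h to convert from UTC-9).
Wei in UTC: 09:25-16:30, 16:45-19:00 (add 8h to convert from UTC-8).
Omar in UTC: 11:50-13:10, 14:05-19:00 (add 6h to convert from UTC-6).
Nadia ∩ Zane: 11:40-15:25, 17:10-19:00.
Nadia ∩ Zane ∩ Wei: 11:40-15:25, 17:10-19:00.
Nadia ∩ Zane ∩ Wei ∩ Omar: 11:50-13:10, 14:05-15:25, 17:10-19:00.
The first common window of at least 25 minutes is 11:50-13:10, so the earliest start is 11:50.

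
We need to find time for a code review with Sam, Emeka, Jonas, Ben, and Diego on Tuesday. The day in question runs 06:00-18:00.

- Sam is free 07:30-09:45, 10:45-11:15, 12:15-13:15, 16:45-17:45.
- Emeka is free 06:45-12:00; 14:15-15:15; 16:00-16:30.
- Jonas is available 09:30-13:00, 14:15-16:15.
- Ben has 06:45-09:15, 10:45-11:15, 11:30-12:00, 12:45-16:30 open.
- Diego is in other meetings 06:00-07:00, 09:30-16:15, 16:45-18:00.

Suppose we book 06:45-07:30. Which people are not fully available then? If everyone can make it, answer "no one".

Sam free: 07:30-09:45, 10:45-11:15, 12:15-13:15, 16:45-17:45.
Emeka free: 06:45-12:00, 14:15-15:15, 16:00-16:30.
Jonas free: 09:30-13:00, 14:15-16:15.
Ben free: 06:45-09:15, 10:45-11:15, 11:30-12:00, 12:45-16:30.
Diego free: 07:00-09:30, 16:15-16:45 (invert busy blocks within the working day).
Sam: not fully free for 06:45-07:30. Emeka: free for 06:45-07:30. Jonas: not fully free for 06:45-07:30. Ben: free for 06:45-07:30. Diego: not fully free for 06:45-07:30.

Diego, Jonas, Sam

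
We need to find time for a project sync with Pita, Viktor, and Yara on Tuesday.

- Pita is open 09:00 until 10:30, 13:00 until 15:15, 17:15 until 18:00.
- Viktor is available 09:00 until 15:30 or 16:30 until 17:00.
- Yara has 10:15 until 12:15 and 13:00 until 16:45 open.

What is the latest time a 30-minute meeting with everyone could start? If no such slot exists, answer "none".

14:45

Pita ∩ Viktor: 09:00-10:30, 13:00-15:15.
Pita ∩ Viktor ∩ Yara: 10:15-10:30, 13:00-15:15.
The last common window of at least 30 minutes is 13:00-15:15; a 30-minute meeting can start as late as 14:45 and still end by 15:15.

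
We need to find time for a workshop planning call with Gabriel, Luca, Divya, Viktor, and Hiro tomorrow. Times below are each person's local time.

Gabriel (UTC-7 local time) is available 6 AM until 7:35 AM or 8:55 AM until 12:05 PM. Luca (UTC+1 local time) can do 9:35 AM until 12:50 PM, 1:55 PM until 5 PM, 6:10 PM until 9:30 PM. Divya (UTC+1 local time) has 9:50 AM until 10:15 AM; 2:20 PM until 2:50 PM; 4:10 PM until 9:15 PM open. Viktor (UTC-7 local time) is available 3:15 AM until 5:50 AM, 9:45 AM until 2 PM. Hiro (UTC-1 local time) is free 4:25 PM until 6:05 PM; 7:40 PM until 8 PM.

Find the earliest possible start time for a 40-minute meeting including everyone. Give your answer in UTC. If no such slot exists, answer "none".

17:25

Gabriel in UTC: 13:00-14:35, 15:55-19:05 (add 7h to convert from UTC-7).
Luca in UTC: 08:35-11:50, 12:55-16:00, 17:10-20:30 (subtract 1h to convert from UTC+1).
Divya in UTC: 08:50-09:15, 13:20-13:50, 15:10-20:15 (subtract 1h to convert from UTC+1).
Viktor in UTC: 10:15-12:50, 16:45-21:00 (add 7h to convert from UTC-7).
Hiro in UTC: 17:25-19:05, 20:40-21:00 (add 1h to convert from UTC-1).
Gabriel ∩ Luca: 13:00-14:35, 15:55-16:00, 17:10-19:05.
Gabriel ∩ Luca ∩ Divya: 13:20-13:50, 15:55-16:00, 17:10-19:05.
Gabriel ∩ Luca ∩ Divya ∩ Viktor: 17:10-19:05.
Gabriel ∩ Luca ∩ Divya ∩ Viktor ∩ Hiro: 17:25-19:05.
So the common availability across everyone is 17:25-19:05.
The first common window of at least 40 minutes is 17:25-19:05, so the earliest start is 17:25.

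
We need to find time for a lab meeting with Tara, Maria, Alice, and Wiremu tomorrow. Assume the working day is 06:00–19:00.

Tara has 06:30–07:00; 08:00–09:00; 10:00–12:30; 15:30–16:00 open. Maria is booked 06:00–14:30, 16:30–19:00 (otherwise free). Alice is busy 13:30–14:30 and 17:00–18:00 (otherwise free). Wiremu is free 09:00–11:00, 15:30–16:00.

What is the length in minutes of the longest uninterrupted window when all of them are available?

30

Tara free: 06:30-07:00, 08:00-09:00, 10:00-12:30, 15:30-16:00.
Maria free: 14:30-16:30 (invert busy blocks within the working day).
Alice free: 06:00-13:30, 14:30-17:00, 18:00-19:00 (invert busy blocks within the working day).
Wiremu free: 09:00-11:00, 15:30-16:00.
Tara ∩ Maria: 15:30-16:00.
Tara ∩ Maria ∩ Alice: 15:30-16:00.
Tara ∩ Maria ∩ Alice ∩ Wiremu: 15:30-16:00.
Those are the intersection windows.
The longest is 15:30-16:00 at 30 minutes.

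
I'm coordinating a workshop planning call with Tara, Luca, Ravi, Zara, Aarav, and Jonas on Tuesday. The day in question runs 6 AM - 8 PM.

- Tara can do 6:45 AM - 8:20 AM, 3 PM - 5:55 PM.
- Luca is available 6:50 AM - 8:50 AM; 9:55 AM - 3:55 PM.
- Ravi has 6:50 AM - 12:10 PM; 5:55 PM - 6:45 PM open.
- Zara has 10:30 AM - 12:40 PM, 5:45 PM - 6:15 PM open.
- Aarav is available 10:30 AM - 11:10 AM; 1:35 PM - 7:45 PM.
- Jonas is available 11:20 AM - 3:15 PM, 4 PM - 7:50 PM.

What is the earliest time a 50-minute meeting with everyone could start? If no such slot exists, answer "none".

none

Tara ∩ Luca: 06:50-08:20, 15:00-15:55.
Tara ∩ Luca ∩ Ravi: 06:50-08:20.
Tara ∩ Luca ∩ Ravi ∩ Zara: ∅.
Tara ∩ Luca ∩ Ravi ∩ Zara ∩ Aarav: ∅.
Tara ∩ Luca ∩ Ravi ∩ Zara ∩ Aarav ∩ Jonas: ∅.
There is no time when everyone is free.
No common window is at least 50 minutes long.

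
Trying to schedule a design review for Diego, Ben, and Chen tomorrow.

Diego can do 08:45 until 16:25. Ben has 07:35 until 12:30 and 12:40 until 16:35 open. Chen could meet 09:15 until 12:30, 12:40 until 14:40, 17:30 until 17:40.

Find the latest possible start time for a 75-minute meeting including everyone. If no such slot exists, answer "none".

13:25

Diego ∩ Ben: 08:45-12:30, 12:40-16:25.
Diego ∩ Ben ∩ Chen: 09:15-12:30, 12:40-14:40.
The last common window of at least 75 minutes is 12:40-14:40; a 75-minute meeting can start as late as 13:25 and still end by 14:40.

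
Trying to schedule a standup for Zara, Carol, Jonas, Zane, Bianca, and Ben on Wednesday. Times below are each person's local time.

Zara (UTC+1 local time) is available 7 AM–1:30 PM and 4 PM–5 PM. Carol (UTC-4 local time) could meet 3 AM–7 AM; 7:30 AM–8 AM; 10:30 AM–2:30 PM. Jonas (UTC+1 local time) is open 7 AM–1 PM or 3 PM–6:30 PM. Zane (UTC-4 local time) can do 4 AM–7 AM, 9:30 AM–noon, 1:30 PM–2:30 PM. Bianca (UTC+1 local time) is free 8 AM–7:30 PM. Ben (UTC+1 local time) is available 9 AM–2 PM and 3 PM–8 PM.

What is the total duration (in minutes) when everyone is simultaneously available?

Zara in UTC: 06:00-12:30, 15:00-16:00 (subtract 1h to convert from UTC+1).
Carol in UTC: 07:00-11:00, 11:30-12:00, 14:30-18:30 (add 4h to convert from UTC-4).
Jonas in UTC: 06:00-12:00, 14:00-17:30 (subtract 1h to convert from UTC+1).
Zane in UTC: 08:00-11:00, 13:30-16:00, 17:30-18:30 (add 4h to convert from UTC-4).
Bianca in UTC: 07:00-18:30 (subtract 1h to convert from UTC+1).
Ben in UTC: 08:00-13:00, 14:00-19:00 (subtract 1h to convert from UTC+1).
Zara ∩ Carol: 07:00-11:00, 11:30-12:00, 15:00-16:00.
Zara ∩ Carol ∩ Jonas: 07:00-11:00, 11:30-12:00, 15:00-16:00.
Zara ∩ Carol ∩ Jonas ∩ Zane: 08:00-11:00, 15:00-16:00.
Zara ∩ Carol ∩ Jonas ∩ Zane ∩ Bianca: 08:00-11:00, 15:00-16:00.
Zara ∩ Carol ∩ Jonas ∩ Zane ∩ Bianca ∩ Ben: 08:00-11:00, 15:00-16:00.
So the common availability across everyone is 08:00-11:00, 15:00-16:00.
Summing the common windows: 180 + 60 = 240 minutes.

240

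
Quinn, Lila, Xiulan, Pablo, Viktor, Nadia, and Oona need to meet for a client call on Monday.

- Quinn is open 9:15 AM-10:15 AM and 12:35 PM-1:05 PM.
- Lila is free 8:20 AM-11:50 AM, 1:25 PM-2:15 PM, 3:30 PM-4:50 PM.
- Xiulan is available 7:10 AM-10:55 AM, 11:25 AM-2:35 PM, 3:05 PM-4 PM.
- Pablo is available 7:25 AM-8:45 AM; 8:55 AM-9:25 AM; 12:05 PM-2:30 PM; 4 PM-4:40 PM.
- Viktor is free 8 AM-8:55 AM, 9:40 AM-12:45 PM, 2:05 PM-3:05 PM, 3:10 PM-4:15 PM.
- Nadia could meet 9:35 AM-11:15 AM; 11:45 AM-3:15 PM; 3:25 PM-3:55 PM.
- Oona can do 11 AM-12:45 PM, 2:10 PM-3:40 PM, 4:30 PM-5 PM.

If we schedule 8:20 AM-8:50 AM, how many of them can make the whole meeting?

3

Lila, Xiulan, and Viktor can make the full 08:20-08:50 slot — that's 3.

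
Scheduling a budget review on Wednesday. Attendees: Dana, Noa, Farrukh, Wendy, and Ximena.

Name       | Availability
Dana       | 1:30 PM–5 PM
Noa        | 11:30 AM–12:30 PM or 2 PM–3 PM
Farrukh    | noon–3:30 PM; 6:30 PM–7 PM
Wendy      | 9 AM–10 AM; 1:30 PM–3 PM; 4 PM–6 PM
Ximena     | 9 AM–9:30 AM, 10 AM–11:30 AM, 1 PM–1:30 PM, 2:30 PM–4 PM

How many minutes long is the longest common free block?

Dana ∩ Noa: 14:00-15:00.
Dana ∩ Noa ∩ Farrukh: 14:00-15:00.
Dana ∩ Noa ∩ Farrukh ∩ Wendy: 14:00-15:00.
Dana ∩ Noa ∩ Farrukh ∩ Wendy ∩ Ximena: 14:30-15:00.
The longest is 14:30-15:00 at 30 minutes.

30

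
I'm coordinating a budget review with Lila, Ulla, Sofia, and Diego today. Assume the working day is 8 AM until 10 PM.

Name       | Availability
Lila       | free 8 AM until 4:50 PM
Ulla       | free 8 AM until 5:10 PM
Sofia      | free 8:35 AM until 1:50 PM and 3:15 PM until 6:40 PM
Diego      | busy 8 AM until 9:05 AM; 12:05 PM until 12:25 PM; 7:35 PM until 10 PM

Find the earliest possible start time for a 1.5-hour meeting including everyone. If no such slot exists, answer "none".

Lila free: 08:00-16:50.
Ulla free: 08:00-17:10.
Sofia free: 08:35-13:50, 15:15-18:40.
Diego free: 09:05-12:05, 12:25-19:35 (invert busy blocks within the working day).
Lila ∩ Ulla: 08:00-16:50.
Lila ∩ Ulla ∩ Sofia: 08:35-13:50, 15:15-16:50.
Lila ∩ Ulla ∩ Sofia ∩ Diego: 09:05-12:05, 12:25-13:50, 15:15-16:50.
The first common window of at least 90 minutes is 09:05-12:05, so the earliest start is 09:05.

09:05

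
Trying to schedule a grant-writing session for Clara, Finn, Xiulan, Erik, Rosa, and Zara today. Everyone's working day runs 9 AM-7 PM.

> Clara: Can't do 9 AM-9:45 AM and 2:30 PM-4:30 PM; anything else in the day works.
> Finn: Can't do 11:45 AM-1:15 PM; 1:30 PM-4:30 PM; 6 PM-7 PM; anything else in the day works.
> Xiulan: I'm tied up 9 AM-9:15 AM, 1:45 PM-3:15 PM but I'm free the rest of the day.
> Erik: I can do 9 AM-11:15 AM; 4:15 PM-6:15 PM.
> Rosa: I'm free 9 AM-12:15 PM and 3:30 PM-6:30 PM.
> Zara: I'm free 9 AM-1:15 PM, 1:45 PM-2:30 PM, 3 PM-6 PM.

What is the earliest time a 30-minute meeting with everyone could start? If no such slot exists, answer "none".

09:45

Clara free: 09:45-14:30, 16:30-19:00 (invert busy blocks within the working day).
Finn free: 09:00-11:45, 13:15-13:30, 16:30-18:00 (invert busy blocks within the working day).
Xiulan free: 09:15-13:45, 15:15-19:00 (invert busy blocks within the working day).
Erik free: 09:00-11:15, 16:15-18:15.
Rosa free: 09:00-12:15, 15:30-18:30.
Zara free: 09:00-13:15, 13:45-14:30, 15:00-18:00.
Clara ∩ Finn: 09:45-11:45, 13:15-13:30, 16:30-18:00.
Clara ∩ Finn ∩ Xiulan: 09:45-11:45, 13:15-13:30, 16:30-18:00.
Clara ∩ Finn ∩ Xiulan ∩ Erik: 09:45-11:15, 16:30-18:00.
Clara ∩ Finn ∩ Xiulan ∩ Erik ∩ Rosa: 09:45-11:15, 16:30-18:00.
Clara ∩ Finn ∩ Xiulan ∩ Erik ∩ Rosa ∩ Zara: 09:45-11:15, 16:30-18:00.
The first common window of at least 30 minutes is 09:45-11:15, so the earliest start is 09:45.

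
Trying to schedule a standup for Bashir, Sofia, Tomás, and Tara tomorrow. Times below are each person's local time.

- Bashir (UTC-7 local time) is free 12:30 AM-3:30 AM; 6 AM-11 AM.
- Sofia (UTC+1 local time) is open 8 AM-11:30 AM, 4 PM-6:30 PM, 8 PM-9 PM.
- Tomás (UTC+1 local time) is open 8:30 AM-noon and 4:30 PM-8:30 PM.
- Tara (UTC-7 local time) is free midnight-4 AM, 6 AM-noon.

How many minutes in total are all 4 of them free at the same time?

300

Bashir in UTC: 07:30-10:30, 13:00-18:00 (add 7h to convert from UTC-7).
Sofia in UTC: 07:00-10:30, 15:00-17:30, 19:00-20:00 (subtract 1h to convert from UTC+1).
Tomás in UTC: 07:30-11:00, 15:30-19:30 (subtract 1h to convert from UTC+1).
Tara in UTC: 07:00-11:00, 13:00-19:00 (add 7h to convert from UTC-7).
Bashir ∩ Sofia: 07:30-10:30, 15:00-17:30.
Bashir ∩ Sofia ∩ Tomás: 07:30-10:30, 15:30-17:30.
Bashir ∩ Sofia ∩ Tomás ∩ Tara: 07:30-10:30, 15:30-17:30.
Those are the intersection windows.
Summing the common windows: 180 + 120 = 300 minutes.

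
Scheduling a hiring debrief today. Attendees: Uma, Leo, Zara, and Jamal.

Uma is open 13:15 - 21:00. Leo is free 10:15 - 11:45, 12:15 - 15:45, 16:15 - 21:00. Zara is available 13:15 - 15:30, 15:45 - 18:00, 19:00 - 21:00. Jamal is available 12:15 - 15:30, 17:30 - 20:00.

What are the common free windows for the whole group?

13:15-15:30, 17:30-18:00, 19:00-20:00

Uma ∩ Leo: 13:15-15:45, 16:15-21:00.
Uma ∩ Leo ∩ Zara: 13:15-15:30, 16:15-18:00, 19:00-21:00.
Uma ∩ Leo ∩ Zara ∩ Jamal: 13:15-15:30, 17:30-18:00, 19:00-20:00.
Those are the intersection windows.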